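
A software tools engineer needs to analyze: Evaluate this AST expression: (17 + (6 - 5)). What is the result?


Expression: (17 + (6 - 5))
Evaluating step by step:
  6 - 5 = 1
  17 + 1 = 18
Result: 18

18


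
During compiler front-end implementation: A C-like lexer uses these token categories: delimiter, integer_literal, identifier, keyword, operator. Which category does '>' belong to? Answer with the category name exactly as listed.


Token: '>'
Checking categories:
  identifier: no
  integer_literal: no
  operator: YES
  keyword: no
  delimiter: no
Category: operator

operator


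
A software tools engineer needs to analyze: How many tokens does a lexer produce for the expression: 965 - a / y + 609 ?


Scanning '965 - a / y + 609'
Token 1: '965' -> integer_literal
Token 2: '-' -> operator
Token 3: 'a' -> identifier
Token 4: '/' -> operator
Token 5: 'y' -> identifier
Token 6: '+' -> operator
Token 7: '609' -> integer_literal
Total tokens: 7

7


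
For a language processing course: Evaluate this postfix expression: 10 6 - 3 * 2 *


Processing tokens left to right:
Push 10, Push 6
Pop 10 and 6, compute 10 - 6 = 4, push 4
Push 3
Pop 4 and 3, compute 4 * 3 = 12, push 12
Push 2
Pop 12 and 2, compute 12 * 2 = 24, push 24
Stack result: 24

24


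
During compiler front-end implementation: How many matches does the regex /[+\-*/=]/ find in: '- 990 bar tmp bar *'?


Pattern: /[+\-*/=]/ (operators)
Input: '- 990 bar tmp bar *'
Scanning for matches:
  Match 1: '-'
  Match 2: '*'
Total matches: 2

2


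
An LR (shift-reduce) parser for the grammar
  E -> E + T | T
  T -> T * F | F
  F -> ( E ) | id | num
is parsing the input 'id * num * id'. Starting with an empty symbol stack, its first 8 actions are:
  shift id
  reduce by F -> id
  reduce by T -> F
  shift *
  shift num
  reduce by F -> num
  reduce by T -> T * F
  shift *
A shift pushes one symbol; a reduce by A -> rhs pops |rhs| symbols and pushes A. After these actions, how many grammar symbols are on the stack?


Tracking the symbol stack through each action:
  Action 1: shift 'id' : push -> stack = [id] (size 1)
  Action 2: reduce by F -> id : pop 1, push F -> stack = [F] (size 1)
  Action 3: reduce by T -> F : pop 1, push T -> stack = [T] (size 1)
  Action 4: shift '*' : push -> stack = [T, *] (size 2)
  Action 5: shift 'num' : push -> stack = [T, *, num] (size 3)
  Action 6: reduce by F -> num : pop 1, push F -> stack = [T, *, F] (size 3)
  Action 7: reduce by T -> T * F : pop 3, push T -> stack = [T] (size 1)
  Action 8: shift '*' : push -> stack = [T, *] (size 2)
Final stack size: 2

2


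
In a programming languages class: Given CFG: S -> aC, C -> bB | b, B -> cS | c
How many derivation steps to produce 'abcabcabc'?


Grammar: S -> aC, C -> bB | b, B -> cS | c
Deriving 'abcabcabc':
Step 1: S -> aC => aC
Step 2: C -> bB => abB
Step 3: B -> cS => abcS
Step 4: S -> aC => abcaC
Step 5: C -> bB => abcabB
Step 6: B -> cS => abcabcS
Step 7: S -> aC => abcabcaC
Step 8: C -> bB => abcabcabB
Step 9: B -> c => abcabcabc
Total derivation steps: 9

9


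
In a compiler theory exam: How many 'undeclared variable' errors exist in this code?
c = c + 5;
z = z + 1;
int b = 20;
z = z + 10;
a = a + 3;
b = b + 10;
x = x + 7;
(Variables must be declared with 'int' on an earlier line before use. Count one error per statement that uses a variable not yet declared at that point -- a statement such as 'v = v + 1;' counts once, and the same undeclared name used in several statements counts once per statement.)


Scanning code line by line:
  Line 1: use 'c' -> ERROR (undeclared)
  Line 2: use 'z' -> ERROR (undeclared)
  Line 3: declare 'b' -> declared = ['b']
  Line 4: use 'z' -> ERROR (undeclared)
  Line 5: use 'a' -> ERROR (undeclared)
  Line 6: use 'b' -> OK (declared)
  Line 7: use 'x' -> ERROR (undeclared)
Total undeclared variable errors: 5

5


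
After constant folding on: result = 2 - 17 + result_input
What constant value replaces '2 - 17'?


Identifying constant sub-expression:
  Original: result = 2 - 17 + result_input
  2 and 17 are both compile-time constants
  Evaluating: 2 - 17 = -15
  After folding: result = -15 + result_input

-15


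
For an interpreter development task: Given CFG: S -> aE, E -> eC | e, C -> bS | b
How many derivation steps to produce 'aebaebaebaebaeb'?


Grammar: S -> aE, E -> eC | e, C -> bS | b
Deriving 'aebaebaebaebaeb':
Step 1: S -> aE => aE
Step 2: E -> eC => aeC
Step 3: C -> bS => aebS
Step 4: S -> aE => aebaE
Step 5: E -> eC => aebaeC
Step 6: C -> bS => aebaebS
Step 7: S -> aE => aebaebaE
Step 8: E -> eC => aebaebaeC
Step 9: C -> bS => aebaebaebS
Step 10: S -> aE => aebaebaebaE
Step 11: E -> eC => aebaebaebaeC
Step 12: C -> bS => aebaebaebaebS
Step 13: S -> aE => aebaebaebaebaE
Step 14: E -> eC => aebaebaebaebaeC
Step 15: C -> b => aebaebaebaebaeb
Total derivation steps: 15

15


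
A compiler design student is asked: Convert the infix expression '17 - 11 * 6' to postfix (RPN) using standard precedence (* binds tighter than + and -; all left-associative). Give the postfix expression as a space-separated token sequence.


Applying the shunting-yard algorithm:
  Operand 17 -> output
  Push '-' onto operator stack -> op-stack: [-]
  Operand 11 -> output
  Push '*' onto operator stack -> op-stack: [-, *]
  Operand 6 -> output
  End of input: pop '*' to output
  End of input: pop '-' to output
Postfix result: 17 11 6 * -

17 11 6 * -


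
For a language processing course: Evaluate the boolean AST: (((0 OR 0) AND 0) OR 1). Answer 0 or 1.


Step 1: Evaluate inner node
  0 OR 0 = 0
Step 2: Evaluate next node
  0 AND 0 = 0
Step 3: Evaluate root node
  0 OR 1 = 1

1


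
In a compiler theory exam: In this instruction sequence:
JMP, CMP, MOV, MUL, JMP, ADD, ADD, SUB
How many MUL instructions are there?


Scanning instruction sequence for MUL:
  Position 1: JMP
  Position 2: CMP
  Position 3: MOV
  Position 4: MUL <- MATCH
  Position 5: JMP
  Position 6: ADD
  Position 7: ADD
  Position 8: SUB
Matches at positions: [4]
Total MUL count: 1

1


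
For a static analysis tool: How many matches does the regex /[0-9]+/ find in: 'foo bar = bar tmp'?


Pattern: /[0-9]+/ (int literals)
Input: 'foo bar = bar tmp'
Scanning for matches:
Total matches: 0

0


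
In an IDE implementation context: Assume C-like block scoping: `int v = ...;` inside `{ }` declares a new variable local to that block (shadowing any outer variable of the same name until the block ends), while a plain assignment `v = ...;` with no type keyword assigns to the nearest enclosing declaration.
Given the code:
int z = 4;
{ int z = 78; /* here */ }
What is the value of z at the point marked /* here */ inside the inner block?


Analyzing scoping rules:
Outer scope: declares z = 4
Inner block: 'int z = 78;' declares a NEW z that shadows the outer one
Inside the block the inner declaration is in scope -> 78
Result: 78

78


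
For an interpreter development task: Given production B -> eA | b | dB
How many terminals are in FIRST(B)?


Production: B -> eA | b | dB
Examining each alternative for leading terminals:
  B -> eA : first terminal = 'e'
  B -> b : first terminal = 'b'
  B -> dB : first terminal = 'd'
FIRST(B) = {b, d, e}
Count: 3

3


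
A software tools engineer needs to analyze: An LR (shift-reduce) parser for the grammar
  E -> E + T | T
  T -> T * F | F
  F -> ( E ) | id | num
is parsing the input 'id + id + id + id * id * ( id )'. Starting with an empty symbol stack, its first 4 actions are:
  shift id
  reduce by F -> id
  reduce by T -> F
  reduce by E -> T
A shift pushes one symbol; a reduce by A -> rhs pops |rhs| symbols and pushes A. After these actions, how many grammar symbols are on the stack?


Tracking the symbol stack through each action:
  Action 1: shift 'id' : push -> stack = [id] (size 1)
  Action 2: reduce by F -> id : pop 1, push F -> stack = [F] (size 1)
  Action 3: reduce by T -> F : pop 1, push T -> stack = [T] (size 1)
  Action 4: reduce by E -> T : pop 1, push E -> stack = [E] (size 1)
Final stack size: 1

1


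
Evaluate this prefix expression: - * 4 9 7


Parsing prefix expression: - * 4 9 7
Step 1: Innermost operation '* 4 9'
  4 * 9 = 36
Step 2: Outer operation '- [36] 7'
  36 - 7 = 29

29


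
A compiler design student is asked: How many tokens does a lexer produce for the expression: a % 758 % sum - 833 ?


Scanning 'a % 758 % sum - 833'
Token 1: 'a' -> identifier
Token 2: '%' -> operator
Token 3: '758' -> integer_literal
Token 4: '%' -> operator
Token 5: 'sum' -> identifier
Token 6: '-' -> operator
Token 7: '833' -> integer_literal
Total tokens: 7

7


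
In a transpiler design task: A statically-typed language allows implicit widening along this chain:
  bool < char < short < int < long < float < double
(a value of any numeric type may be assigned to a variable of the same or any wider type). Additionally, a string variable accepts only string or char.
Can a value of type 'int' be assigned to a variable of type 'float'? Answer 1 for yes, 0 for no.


Target variable type: float
Source value type: int
Numeric ranks: int=3, float=5
Widening allowed iff rank(source) <= rank(target): 3 <= 5? Yes
Result: 1

1


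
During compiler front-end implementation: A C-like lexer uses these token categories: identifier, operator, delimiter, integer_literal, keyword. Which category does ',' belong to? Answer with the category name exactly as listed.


Token: ','
Checking categories:
  identifier: no
  integer_literal: no
  operator: no
  keyword: no
  delimiter: YES
Category: delimiter

delimiter


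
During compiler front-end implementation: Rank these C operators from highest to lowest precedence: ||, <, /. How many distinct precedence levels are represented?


Looking up precedence for each operator:
  || -> precedence 1
  < -> precedence 4
  / -> precedence 6
Sorted highest to lowest: /, <, ||
Distinct precedence values: [6, 4, 1]
Number of distinct levels: 3

3


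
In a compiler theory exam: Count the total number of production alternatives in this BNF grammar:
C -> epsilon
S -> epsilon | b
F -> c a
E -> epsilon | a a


Counting alternatives per rule:
  C: 1 alternative(s)
  S: 2 alternative(s)
  F: 1 alternative(s)
  E: 2 alternative(s)
Sum: 1 + 2 + 1 + 2 = 6

6


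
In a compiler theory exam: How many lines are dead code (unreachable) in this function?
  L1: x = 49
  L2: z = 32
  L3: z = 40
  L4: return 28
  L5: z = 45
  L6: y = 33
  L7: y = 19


Analyzing control flow:
  L1: reachable (before return)
  L2: reachable (before return)
  L3: reachable (before return)
  L4: reachable (return statement)
  L5: DEAD (after return at L4)
  L6: DEAD (after return at L4)
  L7: DEAD (after return at L4)
Return at L4, total lines = 7
Dead lines: L5 through L7
Count: 3

3


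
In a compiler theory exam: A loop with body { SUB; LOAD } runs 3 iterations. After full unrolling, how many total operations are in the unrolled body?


Loop body operations: SUB, LOAD (2 ops per iteration)
Unrolling 3 iterations:
  Iteration 1: SUB, LOAD (2 ops)
  Iteration 2: SUB, LOAD (2 ops)
  Iteration 3: SUB, LOAD (2 ops)
Total: 3 iterations * 2 ops/iter = 6 operations

6


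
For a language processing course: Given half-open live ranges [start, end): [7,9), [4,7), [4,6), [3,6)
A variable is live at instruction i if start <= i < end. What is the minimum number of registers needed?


Live ranges:
  Var0: [7, 9)
  Var1: [4, 7)
  Var2: [4, 6)
  Var3: [3, 6)
Sweep-line events (position, delta, active):
  pos=3 start -> active=1
  pos=4 start -> active=2
  pos=4 start -> active=3
  pos=6 end -> active=2
  pos=6 end -> active=1
  pos=7 end -> active=0
  pos=7 start -> active=1
  pos=9 end -> active=0
Maximum simultaneous active: 3
Minimum registers needed: 3

3


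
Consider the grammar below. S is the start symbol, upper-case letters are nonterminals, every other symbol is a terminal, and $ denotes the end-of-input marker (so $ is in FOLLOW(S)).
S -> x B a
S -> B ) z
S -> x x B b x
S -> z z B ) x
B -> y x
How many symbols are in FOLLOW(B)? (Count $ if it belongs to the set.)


S is the start symbol and does not occur in any rule body, so FOLLOW(S) = {$}.
Examining every occurrence of B in a rule body:
  S -> x B a : B is followed by terminal 'a' -> add 'a'
  S -> B ) z : B is followed by terminal ')' -> add ')'
  S -> x x B b x : B is followed by terminal 'b' -> add 'b'
  S -> z z B ) x : B is followed by terminal ')' -> add ')' (already in the set)
  B -> y x : B does not occur in the body -> contributes nothing
FOLLOW(B) = {), a, b}
Count: 3

3


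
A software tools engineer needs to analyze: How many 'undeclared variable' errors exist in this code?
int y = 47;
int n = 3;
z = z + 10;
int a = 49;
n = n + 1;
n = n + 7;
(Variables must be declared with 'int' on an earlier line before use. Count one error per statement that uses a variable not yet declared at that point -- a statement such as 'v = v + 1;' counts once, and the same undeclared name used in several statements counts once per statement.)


Scanning code line by line:
  Line 1: declare 'y' -> declared = ['y']
  Line 2: declare 'n' -> declared = ['n', 'y']
  Line 3: use 'z' -> ERROR (undeclared)
  Line 4: declare 'a' -> declared = ['a', 'n', 'y']
  Line 5: use 'n' -> OK (declared)
  Line 6: use 'n' -> OK (declared)
Total undeclared variable errors: 1

1


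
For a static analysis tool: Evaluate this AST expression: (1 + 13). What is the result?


Expression: (1 + 13)
Evaluating step by step:
  1 + 13 = 14
Result: 14

14


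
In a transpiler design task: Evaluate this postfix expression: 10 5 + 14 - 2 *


Processing tokens left to right:
Push 10, Push 5
Pop 10 and 5, compute 10 + 5 = 15, push 15
Push 14
Pop 15 and 14, compute 15 - 14 = 1, push 1
Push 2
Pop 1 and 2, compute 1 * 2 = 2, push 2
Stack result: 2

2


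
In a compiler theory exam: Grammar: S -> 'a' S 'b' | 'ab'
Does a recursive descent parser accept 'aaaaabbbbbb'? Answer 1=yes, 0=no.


Grammar accepts strings of the form a^n b^n (n >= 1)
Word: 'aaaaabbbbbb'
Counting: 5 a's and 6 b's
Check: 5 == 6? No
Mismatch: a-count != b-count
Rejected

0


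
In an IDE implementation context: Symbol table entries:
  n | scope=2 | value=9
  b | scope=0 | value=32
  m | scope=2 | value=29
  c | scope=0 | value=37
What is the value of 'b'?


Searching symbol table for 'b':
  n | scope=2 | value=9
  b | scope=0 | value=32 <- MATCH
  m | scope=2 | value=29
  c | scope=0 | value=37
Found 'b' at scope 0 with value 32

32


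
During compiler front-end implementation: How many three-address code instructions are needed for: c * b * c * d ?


Expression: c * b * c * d
Generating three-address code (respecting * over +/- precedence):
  Instruction 1: t1 = c * b
  Instruction 2: t2 = t1 * c
  Instruction 3: t3 = t2 * d
Total instructions: 3

3


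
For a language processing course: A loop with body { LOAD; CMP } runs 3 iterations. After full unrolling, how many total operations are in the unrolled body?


Loop body operations: LOAD, CMP (2 ops per iteration)
Unrolling 3 iterations:
  Iteration 1: LOAD, CMP (2 ops)
  Iteration 2: LOAD, CMP (2 ops)
  Iteration 3: LOAD, CMP (2 ops)
Total: 3 iterations * 2 ops/iter = 6 operations

6


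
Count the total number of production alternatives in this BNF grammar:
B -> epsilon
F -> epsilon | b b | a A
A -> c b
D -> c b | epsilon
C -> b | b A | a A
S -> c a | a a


Counting alternatives per rule:
  B: 1 alternative(s)
  F: 3 alternative(s)
  A: 1 alternative(s)
  D: 2 alternative(s)
  C: 3 alternative(s)
  S: 2 alternative(s)
Sum: 1 + 3 + 1 + 2 + 3 + 2 = 12

12


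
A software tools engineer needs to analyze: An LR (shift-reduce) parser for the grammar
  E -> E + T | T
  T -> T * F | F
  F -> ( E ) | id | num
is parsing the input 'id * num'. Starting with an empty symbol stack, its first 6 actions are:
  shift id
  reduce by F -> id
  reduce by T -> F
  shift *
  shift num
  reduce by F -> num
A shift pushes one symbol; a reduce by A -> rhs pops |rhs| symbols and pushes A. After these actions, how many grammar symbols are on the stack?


Tracking the symbol stack through each action:
  Action 1: shift 'id' : push -> stack = [id] (size 1)
  Action 2: reduce by F -> id : pop 1, push F -> stack = [F] (size 1)
  Action 3: reduce by T -> F : pop 1, push T -> stack = [T] (size 1)
  Action 4: shift '*' : push -> stack = [T, *] (size 2)
  Action 5: shift 'num' : push -> stack = [T, *, num] (size 3)
  Action 6: reduce by F -> num : pop 1, push F -> stack = [T, *, F] (size 3)
Final stack size: 3

3


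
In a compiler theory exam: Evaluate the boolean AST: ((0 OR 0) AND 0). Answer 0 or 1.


Step 1: Evaluate inner node
  0 OR 0 = 0
Step 2: Evaluate root node
  0 AND 0 = 0

0


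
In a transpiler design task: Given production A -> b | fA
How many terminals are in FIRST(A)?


Production: A -> b | fA
Examining each alternative for leading terminals:
  A -> b : first terminal = 'b'
  A -> fA : first terminal = 'f'
FIRST(A) = {b, f}
Count: 2

2


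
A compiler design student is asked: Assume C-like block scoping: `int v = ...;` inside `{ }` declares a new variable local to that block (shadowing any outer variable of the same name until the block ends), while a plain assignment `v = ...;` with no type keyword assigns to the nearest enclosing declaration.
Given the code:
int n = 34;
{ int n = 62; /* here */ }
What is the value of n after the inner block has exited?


Analyzing scoping rules:
Outer scope: declares n = 34
Inner block: 'int n = 62;' declares a NEW n that shadows the outer one
When the block exits the inner n goes out of scope; the outer n was never modified -> 34
Result: 34

34


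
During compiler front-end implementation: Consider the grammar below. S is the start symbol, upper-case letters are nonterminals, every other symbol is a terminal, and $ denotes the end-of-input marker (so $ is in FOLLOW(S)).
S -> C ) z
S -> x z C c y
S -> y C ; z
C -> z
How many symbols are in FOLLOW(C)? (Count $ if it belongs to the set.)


S is the start symbol and does not occur in any rule body, so FOLLOW(S) = {$}.
Examining every occurrence of C in a rule body:
  S -> C ) z : C is followed by terminal ')' -> add ')'
  S -> x z C c y : C is followed by terminal 'c' -> add 'c'
  S -> y C ; z : C is followed by terminal ';' -> add ';'
  C -> z : C does not occur in the body -> contributes nothing
FOLLOW(C) = {), ;, c}
Count: 3

3


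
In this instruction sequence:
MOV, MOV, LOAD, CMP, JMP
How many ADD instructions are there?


Scanning instruction sequence for ADD:
  Position 1: MOV
  Position 2: MOV
  Position 3: LOAD
  Position 4: CMP
  Position 5: JMP
Matches at positions: []
Total ADD count: 0

0


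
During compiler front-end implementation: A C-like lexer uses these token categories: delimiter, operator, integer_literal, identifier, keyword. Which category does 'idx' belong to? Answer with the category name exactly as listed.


Token: 'idx'
Checking categories:
  identifier: YES
  integer_literal: no
  operator: no
  keyword: no
  delimiter: no
Category: identifier

identifier


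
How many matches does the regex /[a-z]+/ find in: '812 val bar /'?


Pattern: /[a-z]+/ (identifiers)
Input: '812 val bar /'
Scanning for matches:
  Match 1: 'val'
  Match 2: 'bar'
Total matches: 2

2


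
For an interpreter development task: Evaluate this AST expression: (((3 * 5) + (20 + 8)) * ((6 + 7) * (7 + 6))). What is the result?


Expression: (((3 * 5) + (20 + 8)) * ((6 + 7) * (7 + 6)))
Evaluating step by step:
  3 * 5 = 15
  20 + 8 = 28
  15 + 28 = 43
  6 + 7 = 13
  7 + 6 = 13
  13 * 13 = 169
  43 * 169 = 7267
Result: 7267

7267


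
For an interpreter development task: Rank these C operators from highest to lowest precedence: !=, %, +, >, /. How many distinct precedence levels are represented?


Looking up precedence for each operator:
  != -> precedence 3
  % -> precedence 6
  + -> precedence 5
  > -> precedence 4
  / -> precedence 6
Sorted highest to lowest: %, /, +, >, !=
Distinct precedence values: [6, 5, 4, 3]
Number of distinct levels: 4

4


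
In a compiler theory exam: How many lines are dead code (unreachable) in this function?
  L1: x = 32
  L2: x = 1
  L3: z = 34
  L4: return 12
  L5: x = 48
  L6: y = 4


Analyzing control flow:
  L1: reachable (before return)
  L2: reachable (before return)
  L3: reachable (before return)
  L4: reachable (return statement)
  L5: DEAD (after return at L4)
  L6: DEAD (after return at L4)
Return at L4, total lines = 6
Dead lines: L5 through L6
Count: 2

2


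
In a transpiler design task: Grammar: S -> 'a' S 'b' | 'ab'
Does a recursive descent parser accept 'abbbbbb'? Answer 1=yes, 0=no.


Grammar accepts strings of the form a^n b^n (n >= 1)
Word: 'abbbbbb'
Counting: 1 a's and 6 b's
Check: 1 == 6? No
Mismatch: a-count != b-count
Rejected

0


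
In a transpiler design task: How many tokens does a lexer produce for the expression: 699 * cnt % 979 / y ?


Scanning '699 * cnt % 979 / y'
Token 1: '699' -> integer_literal
Token 2: '*' -> operator
Token 3: 'cnt' -> identifier
Token 4: '%' -> operator
Token 5: '979' -> integer_literal
Token 6: '/' -> operator
Token 7: 'y' -> identifier
Total tokens: 7

7


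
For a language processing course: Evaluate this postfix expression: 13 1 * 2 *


Processing tokens left to right:
Push 13, Push 1
Pop 13 and 1, compute 13 * 1 = 13, push 13
Push 2
Pop 13 and 2, compute 13 * 2 = 26, push 26
Stack result: 26

26


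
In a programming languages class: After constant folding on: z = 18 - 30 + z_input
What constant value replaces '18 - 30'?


Identifying constant sub-expression:
  Original: z = 18 - 30 + z_input
  18 and 30 are both compile-time constants
  Evaluating: 18 - 30 = -12
  After folding: z = -12 + z_input

-12


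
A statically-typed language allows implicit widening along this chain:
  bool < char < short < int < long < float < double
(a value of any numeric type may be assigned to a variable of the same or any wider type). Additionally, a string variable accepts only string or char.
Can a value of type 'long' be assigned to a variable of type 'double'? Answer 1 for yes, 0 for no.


Target variable type: double
Source value type: long
Numeric ranks: long=4, double=6
Widening allowed iff rank(source) <= rank(target): 4 <= 6? Yes
Result: 1

1


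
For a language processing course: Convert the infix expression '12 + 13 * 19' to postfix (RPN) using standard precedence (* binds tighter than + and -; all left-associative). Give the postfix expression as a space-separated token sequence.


Applying the shunting-yard algorithm:
  Operand 12 -> output
  Push '+' onto operator stack -> op-stack: [+]
  Operand 13 -> output
  Push '*' onto operator stack -> op-stack: [+, *]
  Operand 19 -> output
  End of input: pop '*' to output
  End of input: pop '+' to output
Postfix result: 12 13 19 * +

12 13 19 * +


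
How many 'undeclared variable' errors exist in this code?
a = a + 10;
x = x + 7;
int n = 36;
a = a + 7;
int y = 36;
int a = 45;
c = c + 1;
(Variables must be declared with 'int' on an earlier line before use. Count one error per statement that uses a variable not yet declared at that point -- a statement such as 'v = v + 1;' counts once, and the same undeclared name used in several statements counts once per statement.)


Scanning code line by line:
  Line 1: use 'a' -> ERROR (undeclared)
  Line 2: use 'x' -> ERROR (undeclared)
  Line 3: declare 'n' -> declared = ['n']
  Line 4: use 'a' -> ERROR (undeclared)
  Line 5: declare 'y' -> declared = ['n', 'y']
  Line 6: declare 'a' -> declared = ['a', 'n', 'y']
  Line 7: use 'c' -> ERROR (undeclared)
Total undeclared variable errors: 4

4


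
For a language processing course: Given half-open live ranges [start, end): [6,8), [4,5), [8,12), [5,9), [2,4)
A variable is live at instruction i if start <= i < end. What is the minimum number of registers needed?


Live ranges:
  Var0: [6, 8)
  Var1: [4, 5)
  Var2: [8, 12)
  Var3: [5, 9)
  Var4: [2, 4)
Sweep-line events (position, delta, active):
  pos=2 start -> active=1
  pos=4 end -> active=0
  pos=4 start -> active=1
  pos=5 end -> active=0
  pos=5 start -> active=1
  pos=6 start -> active=2
  pos=8 end -> active=1
  pos=8 start -> active=2
  pos=9 end -> active=1
  pos=12 end -> active=0
Maximum simultaneous active: 2
Minimum registers needed: 2

2


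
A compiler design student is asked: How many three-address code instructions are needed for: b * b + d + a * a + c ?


Expression: b * b + d + a * a + c
Generating three-address code (respecting * over +/- precedence):
  Instruction 1: t1 = b * b
  Instruction 2: t2 = a * a
  Instruction 3: t3 = t1 + d
  Instruction 4: t4 = t3 + t2
  Instruction 5: t5 = t4 + c
Total instructions: 5

5


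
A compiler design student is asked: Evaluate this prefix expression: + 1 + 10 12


Parsing prefix expression: + 1 + 10 12
Step 1: Innermost operation '+ 10 12'
  10 + 12 = 22
Step 2: Outer operation '+ 1 [22]'
  1 + 22 = 23

23


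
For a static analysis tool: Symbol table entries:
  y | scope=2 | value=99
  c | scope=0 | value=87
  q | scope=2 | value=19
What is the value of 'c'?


Searching symbol table for 'c':
  y | scope=2 | value=99
  c | scope=0 | value=87 <- MATCH
  q | scope=2 | value=19
Found 'c' at scope 0 with value 87

87


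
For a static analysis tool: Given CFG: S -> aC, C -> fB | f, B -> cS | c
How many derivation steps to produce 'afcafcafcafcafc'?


Grammar: S -> aC, C -> fB | f, B -> cS | c
Deriving 'afcafcafcafcafc':
Step 1: S -> aC => aC
Step 2: C -> fB => afB
Step 3: B -> cS => afcS
Step 4: S -> aC => afcaC
Step 5: C -> fB => afcafB
Step 6: B -> cS => afcafcS
Step 7: S -> aC => afcafcaC
Step 8: C -> fB => afcafcafB
Step 9: B -> cS => afcafcafcS
Step 10: S -> aC => afcafcafcaC
Step 11: C -> fB => afcafcafcafB
Step 12: B -> cS => afcafcafcafcS
Step 13: S -> aC => afcafcafcafcaC
Step 14: C -> fB => afcafcafcafcafB
Step 15: B -> c => afcafcafcafcafc
Total derivation steps: 15

15


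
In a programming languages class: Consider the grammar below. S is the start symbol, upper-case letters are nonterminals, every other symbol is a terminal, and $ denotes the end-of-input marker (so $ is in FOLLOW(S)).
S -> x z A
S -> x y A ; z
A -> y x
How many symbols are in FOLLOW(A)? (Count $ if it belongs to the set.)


S is the start symbol and does not occur in any rule body, so FOLLOW(S) = {$}.
Examining every occurrence of A in a rule body:
  S -> x z A : A is at the right end -> add FOLLOW(S) = {$}
  S -> x y A ; z : A is followed by terminal ';' -> add ';'
  A -> y x : A does not occur in the body -> contributes nothing
FOLLOW(A) = {;, $}
Count: 2

2


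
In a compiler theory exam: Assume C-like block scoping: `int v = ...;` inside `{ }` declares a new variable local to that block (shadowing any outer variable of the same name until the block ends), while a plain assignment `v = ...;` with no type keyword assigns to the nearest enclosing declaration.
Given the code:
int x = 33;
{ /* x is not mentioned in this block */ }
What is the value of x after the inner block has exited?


Analyzing scoping rules:
Outer scope: declares x = 33
Inner block: x is neither redeclared nor assigned -> unchanged
After the block -> 33
Result: 33

33


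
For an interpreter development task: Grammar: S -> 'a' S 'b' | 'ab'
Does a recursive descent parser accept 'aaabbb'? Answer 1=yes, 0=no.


Grammar accepts strings of the form a^n b^n (n >= 1)
Word: 'aaabbb'
Counting: 3 a's and 3 b's
Check: 3 == 3? Yes
Derivation (S -> aSb applied 2 time(s), then S -> ab): S => aSb => aaSbb => aaabbb
Accepted

1


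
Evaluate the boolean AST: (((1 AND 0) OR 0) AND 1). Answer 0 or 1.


Step 1: Evaluate inner node
  1 AND 0 = 0
Step 2: Evaluate next node
  0 OR 0 = 0
Step 3: Evaluate root node
  0 AND 1 = 0

0


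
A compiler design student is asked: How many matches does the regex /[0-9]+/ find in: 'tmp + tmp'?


Pattern: /[0-9]+/ (int literals)
Input: 'tmp + tmp'
Scanning for matches:
Total matches: 0

0


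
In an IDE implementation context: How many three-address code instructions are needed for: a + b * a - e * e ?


Expression: a + b * a - e * e
Generating three-address code (respecting * over +/- precedence):
  Instruction 1: t1 = b * a
  Instruction 2: t2 = e * e
  Instruction 3: t3 = a + t1
  Instruction 4: t4 = t3 - t2
Total instructions: 4

4


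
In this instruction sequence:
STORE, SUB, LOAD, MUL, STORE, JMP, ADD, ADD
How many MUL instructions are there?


Scanning instruction sequence for MUL:
  Position 1: STORE
  Position 2: SUB
  Position 3: LOAD
  Position 4: MUL <- MATCH
  Position 5: STORE
  Position 6: JMP
  Position 7: ADD
  Position 8: ADD
Matches at positions: [4]
Total MUL count: 1

1


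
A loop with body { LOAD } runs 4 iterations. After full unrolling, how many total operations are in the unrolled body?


Loop body operations: LOAD (1 op per iteration)
Unrolling 4 iterations:
  Iteration 1: LOAD (1 ops)
  Iteration 2: LOAD (1 ops)
  Iteration 3: LOAD (1 ops)
  Iteration 4: LOAD (1 ops)
Total: 4 iterations * 1 ops/iter = 4 operations

4


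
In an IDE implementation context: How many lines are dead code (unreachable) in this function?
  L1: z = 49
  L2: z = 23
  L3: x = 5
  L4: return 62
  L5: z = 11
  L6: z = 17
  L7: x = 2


Analyzing control flow:
  L1: reachable (before return)
  L2: reachable (before return)
  L3: reachable (before return)
  L4: reachable (return statement)
  L5: DEAD (after return at L4)
  L6: DEAD (after return at L4)
  L7: DEAD (after return at L4)
Return at L4, total lines = 7
Dead lines: L5 through L7
Count: 3

3


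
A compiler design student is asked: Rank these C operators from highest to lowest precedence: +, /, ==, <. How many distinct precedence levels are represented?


Looking up precedence for each operator:
  + -> precedence 5
  / -> precedence 6
  == -> precedence 3
  < -> precedence 4
Sorted highest to lowest: /, +, <, ==
Distinct precedence values: [6, 5, 4, 3]
Number of distinct levels: 4

4


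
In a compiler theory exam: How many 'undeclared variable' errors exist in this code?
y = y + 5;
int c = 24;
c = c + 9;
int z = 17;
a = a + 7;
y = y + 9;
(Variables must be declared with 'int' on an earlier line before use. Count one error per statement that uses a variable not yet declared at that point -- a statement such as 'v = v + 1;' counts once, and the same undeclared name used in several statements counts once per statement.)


Scanning code line by line:
  Line 1: use 'y' -> ERROR (undeclared)
  Line 2: declare 'c' -> declared = ['c']
  Line 3: use 'c' -> OK (declared)
  Line 4: declare 'z' -> declared = ['c', 'z']
  Line 5: use 'a' -> ERROR (undeclared)
  Line 6: use 'y' -> ERROR (undeclared)
Total undeclared variable errors: 3

3


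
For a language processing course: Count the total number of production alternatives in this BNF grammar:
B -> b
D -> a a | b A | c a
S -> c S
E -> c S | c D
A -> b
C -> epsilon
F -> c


Counting alternatives per rule:
  B: 1 alternative(s)
  D: 3 alternative(s)
  S: 1 alternative(s)
  E: 2 alternative(s)
  A: 1 alternative(s)
  C: 1 alternative(s)
  F: 1 alternative(s)
Sum: 1 + 3 + 1 + 2 + 1 + 1 + 1 = 10

10


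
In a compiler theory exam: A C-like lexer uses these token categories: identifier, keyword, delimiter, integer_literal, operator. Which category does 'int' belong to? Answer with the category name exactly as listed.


Token: 'int'
Checking categories:
  identifier: no
  integer_literal: no
  operator: no
  keyword: YES
  delimiter: no
Category: keyword

keyword


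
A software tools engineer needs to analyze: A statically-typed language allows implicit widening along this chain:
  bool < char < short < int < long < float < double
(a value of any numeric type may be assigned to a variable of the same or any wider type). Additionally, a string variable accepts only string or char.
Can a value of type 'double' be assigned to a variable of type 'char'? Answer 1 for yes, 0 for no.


Target variable type: char
Source value type: double
Numeric ranks: double=6, char=1
Widening allowed iff rank(source) <= rank(target): 6 <= 1? No
Result: 0

0


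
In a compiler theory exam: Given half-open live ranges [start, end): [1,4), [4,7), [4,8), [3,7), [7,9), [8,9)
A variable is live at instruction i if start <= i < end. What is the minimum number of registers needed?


Live ranges:
  Var0: [1, 4)
  Var1: [4, 7)
  Var2: [4, 8)
  Var3: [3, 7)
  Var4: [7, 9)
  Var5: [8, 9)
Sweep-line events (position, delta, active):
  pos=1 start -> active=1
  pos=3 start -> active=2
  pos=4 end -> active=1
  pos=4 start -> active=2
  pos=4 start -> active=3
  pos=7 end -> active=2
  pos=7 end -> active=1
  pos=7 start -> active=2
  pos=8 end -> active=1
  pos=8 start -> active=2
  pos=9 end -> active=1
  pos=9 end -> active=0
Maximum simultaneous active: 3
Minimum registers needed: 3

3


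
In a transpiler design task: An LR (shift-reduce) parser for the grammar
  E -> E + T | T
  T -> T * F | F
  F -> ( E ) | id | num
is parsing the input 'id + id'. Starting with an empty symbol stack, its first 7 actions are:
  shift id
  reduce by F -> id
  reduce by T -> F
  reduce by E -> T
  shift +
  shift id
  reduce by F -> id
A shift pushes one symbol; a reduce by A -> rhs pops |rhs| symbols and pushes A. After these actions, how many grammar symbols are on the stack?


Tracking the symbol stack through each action:
  Action 1: shift 'id' : push -> stack = [id] (size 1)
  Action 2: reduce by F -> id : pop 1, push F -> stack = [F] (size 1)
  Action 3: reduce by T -> F : pop 1, push T -> stack = [T] (size 1)
  Action 4: reduce by E -> T : pop 1, push E -> stack = [E] (size 1)
  Action 5: shift '+' : push -> stack = [E, +] (size 2)
  Action 6: shift 'id' : push -> stack = [E, +, id] (size 3)
  Action 7: reduce by F -> id : pop 1, push F -> stack = [E, +, F] (size 3)
Final stack size: 3

3


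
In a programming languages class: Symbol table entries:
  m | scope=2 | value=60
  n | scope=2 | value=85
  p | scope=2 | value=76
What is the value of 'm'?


Searching symbol table for 'm':
  m | scope=2 | value=60 <- MATCH
  n | scope=2 | value=85
  p | scope=2 | value=76
Found 'm' at scope 2 with value 60

60


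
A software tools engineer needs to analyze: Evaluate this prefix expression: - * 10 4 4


Parsing prefix expression: - * 10 4 4
Step 1: Innermost operation '* 10 4'
  10 * 4 = 40
Step 2: Outer operation '- [40] 4'
  40 - 4 = 36

36


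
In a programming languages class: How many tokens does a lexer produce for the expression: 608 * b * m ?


Scanning '608 * b * m'
Token 1: '608' -> integer_literal
Token 2: '*' -> operator
Token 3: 'b' -> identifier
Token 4: '*' -> operator
Token 5: 'm' -> identifier
Total tokens: 5

5


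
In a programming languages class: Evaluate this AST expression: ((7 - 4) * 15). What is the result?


Expression: ((7 - 4) * 15)
Evaluating step by step:
  7 - 4 = 3
  3 * 15 = 45
Result: 45

45


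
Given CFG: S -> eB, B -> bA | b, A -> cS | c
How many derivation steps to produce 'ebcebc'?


Grammar: S -> eB, B -> bA | b, A -> cS | c
Deriving 'ebcebc':
Step 1: S -> eB => eB
Step 2: B -> bA => ebA
Step 3: A -> cS => ebcS
Step 4: S -> eB => ebceB
Step 5: B -> bA => ebcebA
Step 6: A -> c => ebcebc
Total derivation steps: 6

6


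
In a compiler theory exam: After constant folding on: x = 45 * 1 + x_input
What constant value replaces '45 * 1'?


Identifying constant sub-expression:
  Original: x = 45 * 1 + x_input
  45 and 1 are both compile-time constants
  Evaluating: 45 * 1 = 45
  After folding: x = 45 + x_input

45


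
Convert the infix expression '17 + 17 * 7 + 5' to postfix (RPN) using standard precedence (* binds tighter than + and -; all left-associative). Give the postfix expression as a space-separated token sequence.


Applying the shunting-yard algorithm:
  Operand 17 -> output
  Push '+' onto operator stack -> op-stack: [+]
  Operand 17 -> output
  Push '*' onto operator stack -> op-stack: [+, *]
  Operand 7 -> output
  See '+' (prec 1); top '*' (prec 2) >= it -> pop '*' to output
  See '+' (prec 1); top '+' (prec 1) >= it -> pop '+' to output
  Push '+' onto operator stack -> op-stack: [+]
  Operand 5 -> output
  End of input: pop '+' to output
Postfix result: 17 17 7 * + 5 +

17 17 7 * + 5 +


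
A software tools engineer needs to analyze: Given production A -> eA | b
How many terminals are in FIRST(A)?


Production: A -> eA | b
Examining each alternative for leading terminals:
  A -> eA : first terminal = 'e'
  A -> b : first terminal = 'b'
FIRST(A) = {b, e}
Count: 2

2


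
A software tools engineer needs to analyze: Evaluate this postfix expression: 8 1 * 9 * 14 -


Processing tokens left to right:
Push 8, Push 1
Pop 8 and 1, compute 8 * 1 = 8, push 8
Push 9
Pop 8 and 9, compute 8 * 9 = 72, push 72
Push 14
Pop 72 and 14, compute 72 - 14 = 58, push 58
Stack result: 58

58


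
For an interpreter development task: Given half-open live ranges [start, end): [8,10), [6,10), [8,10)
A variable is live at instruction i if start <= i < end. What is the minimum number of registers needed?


Live ranges:
  Var0: [8, 10)
  Var1: [6, 10)
  Var2: [8, 10)
Sweep-line events (position, delta, active):
  pos=6 start -> active=1
  pos=8 start -> active=2
  pos=8 start -> active=3
  pos=10 end -> active=2
  pos=10 end -> active=1
  pos=10 end -> active=0
Maximum simultaneous active: 3
Minimum registers needed: 3

3


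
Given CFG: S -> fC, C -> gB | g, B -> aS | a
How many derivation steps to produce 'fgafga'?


Grammar: S -> fC, C -> gB | g, B -> aS | a
Deriving 'fgafga':
Step 1: S -> fC => fC
Step 2: C -> gB => fgB
Step 3: B -> aS => fgaS
Step 4: S -> fC => fgafC
Step 5: C -> gB => fgafgB
Step 6: B -> a => fgafga
Total derivation steps: 6

6


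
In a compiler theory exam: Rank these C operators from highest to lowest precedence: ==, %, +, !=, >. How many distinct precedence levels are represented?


Looking up precedence for each operator:
  == -> precedence 3
  % -> precedence 6
  + -> precedence 5
  != -> precedence 3
  > -> precedence 4
Sorted highest to lowest: %, +, >, ==, !=
Distinct precedence values: [6, 5, 4, 3]
Number of distinct levels: 4

4


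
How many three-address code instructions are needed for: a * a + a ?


Expression: a * a + a
Generating three-address code (respecting * over +/- precedence):
  Instruction 1: t1 = a * a
  Instruction 2: t2 = t1 + a
Total instructions: 2

2


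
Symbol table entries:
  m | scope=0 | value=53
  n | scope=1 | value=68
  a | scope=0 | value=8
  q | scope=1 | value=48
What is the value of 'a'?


Searching symbol table for 'a':
  m | scope=0 | value=53
  n | scope=1 | value=68
  a | scope=0 | value=8 <- MATCH
  q | scope=1 | value=48
Found 'a' at scope 0 with value 8

8


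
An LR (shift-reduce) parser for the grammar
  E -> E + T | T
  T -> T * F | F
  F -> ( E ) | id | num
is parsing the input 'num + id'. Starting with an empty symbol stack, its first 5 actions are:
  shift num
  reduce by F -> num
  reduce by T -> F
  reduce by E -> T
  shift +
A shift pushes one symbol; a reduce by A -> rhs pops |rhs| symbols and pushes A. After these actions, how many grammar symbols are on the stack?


Tracking the symbol stack through each action:
  Action 1: shift 'num' : push -> stack = [num] (size 1)
  Action 2: reduce by F -> num : pop 1, push F -> stack = [F] (size 1)
  Action 3: reduce by T -> F : pop 1, push T -> stack = [T] (size 1)
  Action 4: reduce by E -> T : pop 1, push E -> stack = [E] (size 1)
  Action 5: shift '+' : push -> stack = [E, +] (size 2)
Final stack size: 2

2


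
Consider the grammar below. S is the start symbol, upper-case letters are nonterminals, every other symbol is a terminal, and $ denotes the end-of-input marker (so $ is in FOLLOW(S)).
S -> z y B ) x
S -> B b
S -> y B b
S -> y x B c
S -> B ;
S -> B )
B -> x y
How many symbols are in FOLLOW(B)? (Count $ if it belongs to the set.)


S is the start symbol and does not occur in any rule body, so FOLLOW(S) = {$}.
Examining every occurrence of B in a rule body:
  S -> z y B ) x : B is followed by terminal ')' -> add ')'
  S -> B b : B is followed by terminal 'b' -> add 'b'
  S -> y B b : B is followed by terminal 'b' -> add 'b' (already in the set)
  S -> y x B c : B is followed by terminal 'c' -> add 'c'
  S -> B ; : B is followed by terminal ';' -> add ';'
  S -> B ) : B is followed by terminal ')' -> add ')' (already in the set)
  B -> x y : B does not occur in the body -> contributes nothing
FOLLOW(B) = {), ;, b, c}
Count: 4

4
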